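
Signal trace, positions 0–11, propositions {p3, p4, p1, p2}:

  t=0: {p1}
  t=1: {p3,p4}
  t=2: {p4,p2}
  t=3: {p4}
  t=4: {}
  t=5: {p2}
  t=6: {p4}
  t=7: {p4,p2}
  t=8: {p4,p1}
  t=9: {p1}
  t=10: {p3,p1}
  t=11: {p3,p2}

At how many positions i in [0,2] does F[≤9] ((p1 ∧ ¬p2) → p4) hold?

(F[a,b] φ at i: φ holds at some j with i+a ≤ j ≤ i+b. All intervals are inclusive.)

3

Evaluate at each i in [0,2]:
  i=0: ✓ (witness j=1)
  i=1: ✓ (witness j=1)
  i=2: ✓ (witness j=2)
Positions where it holds: {0, 1, 2} → 3.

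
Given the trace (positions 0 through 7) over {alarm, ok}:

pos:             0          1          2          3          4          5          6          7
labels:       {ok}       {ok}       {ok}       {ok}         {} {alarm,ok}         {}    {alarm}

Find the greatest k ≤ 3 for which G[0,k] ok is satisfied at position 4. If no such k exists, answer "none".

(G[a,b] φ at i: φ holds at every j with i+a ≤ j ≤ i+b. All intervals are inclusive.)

none

ok must hold from j=4 onward; find where it first fails.
  j=4: fails → no k works.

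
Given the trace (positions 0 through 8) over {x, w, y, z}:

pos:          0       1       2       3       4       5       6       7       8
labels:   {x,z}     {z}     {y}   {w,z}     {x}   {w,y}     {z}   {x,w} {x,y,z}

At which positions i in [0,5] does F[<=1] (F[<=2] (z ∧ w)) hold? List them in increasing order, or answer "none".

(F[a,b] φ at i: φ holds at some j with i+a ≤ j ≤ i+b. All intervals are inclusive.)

0, 1, 2, 3

Evaluate at each i in [0,5]:
  i=0: ✓ (witness j=1)
  i=1: ✓ (witness j=1)
  i=2: ✓ (witness j=2)
  i=3: ✓ (witness j=3)
  i=4: ✗ (none in [4,5])
  i=5: ✗ (none in [5,6])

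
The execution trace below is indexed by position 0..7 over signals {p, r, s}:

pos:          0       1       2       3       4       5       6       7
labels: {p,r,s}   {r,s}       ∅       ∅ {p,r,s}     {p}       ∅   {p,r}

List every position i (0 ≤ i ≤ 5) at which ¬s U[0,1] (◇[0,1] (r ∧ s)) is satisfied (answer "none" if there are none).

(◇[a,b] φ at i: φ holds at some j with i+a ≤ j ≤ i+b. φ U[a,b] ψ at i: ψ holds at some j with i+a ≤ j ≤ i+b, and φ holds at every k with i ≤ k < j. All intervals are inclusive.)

Evaluate at each i in [0,5]:
  i=0: ✓ (rhs at j=0)
  i=1: ✓ (rhs at j=1)
  i=2: ✓ (rhs at j=3; lhs holds on [2,2])
  i=3: ✓ (rhs at j=3)
  i=4: ✓ (rhs at j=4)
  i=5: ✗ (no rhs in [5,6])

0, 1, 2, 3, 4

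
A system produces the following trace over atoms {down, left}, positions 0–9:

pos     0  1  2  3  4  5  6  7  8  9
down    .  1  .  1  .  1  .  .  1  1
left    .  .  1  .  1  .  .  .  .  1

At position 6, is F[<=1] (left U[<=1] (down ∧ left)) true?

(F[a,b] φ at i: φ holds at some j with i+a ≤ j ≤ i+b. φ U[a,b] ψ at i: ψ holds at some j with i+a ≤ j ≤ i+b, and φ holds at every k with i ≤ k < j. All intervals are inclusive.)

Check (left U[<=1] (down ∧ left)) at each j in [6,7]:
  j=6: fails
  j=7: fails
No position in the window satisfies it → formula fails.

No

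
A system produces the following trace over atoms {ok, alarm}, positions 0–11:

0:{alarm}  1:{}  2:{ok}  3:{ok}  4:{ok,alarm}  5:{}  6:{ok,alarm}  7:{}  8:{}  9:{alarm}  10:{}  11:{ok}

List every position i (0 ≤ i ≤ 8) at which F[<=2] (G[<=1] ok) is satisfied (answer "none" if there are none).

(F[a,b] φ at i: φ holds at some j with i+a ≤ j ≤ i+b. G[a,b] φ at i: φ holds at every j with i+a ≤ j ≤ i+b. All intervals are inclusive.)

0, 1, 2, 3

Evaluate at each i in [0,8]:
  i=0: ✓ (witness j=2)
  i=1: ✓ (witness j=2)
  i=2: ✓ (witness j=2)
  i=3: ✓ (witness j=3)
  i=4: ✗ (none in [4,6])
  i=5: ✗ (none in [5,7])
  i=6: ✗ (none in [6,8])
  i=7: ✗ (none in [7,9])
  i=8: ✗ (none in [8,10])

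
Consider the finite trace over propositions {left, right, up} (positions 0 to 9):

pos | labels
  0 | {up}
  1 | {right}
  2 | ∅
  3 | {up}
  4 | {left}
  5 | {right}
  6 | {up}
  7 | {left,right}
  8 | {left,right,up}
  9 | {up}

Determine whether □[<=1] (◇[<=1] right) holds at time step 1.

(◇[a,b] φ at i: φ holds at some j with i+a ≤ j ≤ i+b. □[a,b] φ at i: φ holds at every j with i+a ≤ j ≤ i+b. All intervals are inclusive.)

False

Check ◇[<=1] right at every j in [1,2]:
  j=1: holds (witness at 1)
  j=2: fails (none in [2,3])
Fails at j=2 → formula fails.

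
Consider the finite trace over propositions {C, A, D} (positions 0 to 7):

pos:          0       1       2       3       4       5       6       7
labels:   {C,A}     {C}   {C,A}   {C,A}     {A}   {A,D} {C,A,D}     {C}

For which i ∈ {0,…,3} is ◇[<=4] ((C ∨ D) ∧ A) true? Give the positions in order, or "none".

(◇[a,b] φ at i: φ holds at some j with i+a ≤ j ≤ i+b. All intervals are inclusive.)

0, 1, 2, 3

Evaluate at each i in [0,3]:
  i=0: ✓ (witness j=0)
  i=1: ✓ (witness j=2)
  i=2: ✓ (witness j=2)
  i=3: ✓ (witness j=3)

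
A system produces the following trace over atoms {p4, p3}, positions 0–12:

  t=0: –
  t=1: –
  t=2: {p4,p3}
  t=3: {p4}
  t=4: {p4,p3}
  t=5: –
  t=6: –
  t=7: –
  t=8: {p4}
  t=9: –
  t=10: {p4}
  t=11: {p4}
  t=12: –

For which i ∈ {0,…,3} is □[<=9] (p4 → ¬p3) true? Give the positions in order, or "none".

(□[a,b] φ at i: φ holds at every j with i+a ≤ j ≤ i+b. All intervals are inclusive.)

Evaluate at each i in [0,3]:
  i=0: ✗ (fails at j=2)
  i=1: ✗ (fails at j=2)
  i=2: ✗ (fails at j=2)
  i=3: ✗ (fails at j=4)

none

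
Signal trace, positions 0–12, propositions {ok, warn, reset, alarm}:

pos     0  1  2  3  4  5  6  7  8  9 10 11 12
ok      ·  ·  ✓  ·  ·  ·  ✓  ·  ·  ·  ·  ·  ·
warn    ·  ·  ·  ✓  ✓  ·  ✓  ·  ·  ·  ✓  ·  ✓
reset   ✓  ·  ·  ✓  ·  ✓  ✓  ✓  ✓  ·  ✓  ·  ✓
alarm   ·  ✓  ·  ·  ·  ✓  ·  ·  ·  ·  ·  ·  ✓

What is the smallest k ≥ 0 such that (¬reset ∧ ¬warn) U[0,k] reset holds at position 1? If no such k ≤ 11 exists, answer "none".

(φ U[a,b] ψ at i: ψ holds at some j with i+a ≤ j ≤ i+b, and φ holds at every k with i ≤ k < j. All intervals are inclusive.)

Need earliest j ≥ 1 with reset, and (¬reset ∧ ¬warn) at every k in [1,j-1].
  j=1: rhs fails.
  j=2: rhs fails.
  j=3: rhs holds; lhs holds on [1,2]. k = 2.

2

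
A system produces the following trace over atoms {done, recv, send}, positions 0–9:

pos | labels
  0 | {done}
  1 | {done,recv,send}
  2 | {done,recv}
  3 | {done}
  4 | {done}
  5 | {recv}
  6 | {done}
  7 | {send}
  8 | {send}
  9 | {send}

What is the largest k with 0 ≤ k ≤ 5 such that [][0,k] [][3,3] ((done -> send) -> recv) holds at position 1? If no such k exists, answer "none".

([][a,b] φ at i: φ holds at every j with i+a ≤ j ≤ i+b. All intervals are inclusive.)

2

[][3,3] ((done -> send) -> recv) must hold from j=1 onward; find where it first fails.
  j=1: holds
  j=2: holds
  j=3: holds
  j=4: fails
Holds on [1,3], so largest k = 2.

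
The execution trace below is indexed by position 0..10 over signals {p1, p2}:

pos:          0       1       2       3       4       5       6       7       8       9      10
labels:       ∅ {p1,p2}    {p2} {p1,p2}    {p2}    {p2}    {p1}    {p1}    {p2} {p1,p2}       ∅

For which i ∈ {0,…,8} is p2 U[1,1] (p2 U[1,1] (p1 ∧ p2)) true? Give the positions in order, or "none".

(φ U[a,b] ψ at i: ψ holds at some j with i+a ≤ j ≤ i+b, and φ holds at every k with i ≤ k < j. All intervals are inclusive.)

Evaluate at each i in [0,8]:
  i=0: ✗ (no rhs in [1,1])
  i=1: ✓ (rhs at j=2; lhs holds on [1,1])
  i=2: ✗ (no rhs in [3,3])
  i=3: ✗ (no rhs in [4,4])
  i=4: ✗ (no rhs in [5,5])
  i=5: ✗ (no rhs in [6,6])
  i=6: ✗ (no rhs in [7,7])
  i=7: ✗ (lhs fails at k=7 before rhs at j=8)
  i=8: ✗ (no rhs in [9,9])

1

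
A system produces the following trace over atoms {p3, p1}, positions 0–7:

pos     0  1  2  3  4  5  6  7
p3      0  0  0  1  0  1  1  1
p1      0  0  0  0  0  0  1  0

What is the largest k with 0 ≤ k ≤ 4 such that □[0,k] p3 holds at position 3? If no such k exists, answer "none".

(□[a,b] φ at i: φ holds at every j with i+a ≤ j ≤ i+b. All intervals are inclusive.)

p3 must hold from j=3 onward; find where it first fails.
  j=3: holds
  j=4: fails
Holds on [3,3], so largest k = 0.

0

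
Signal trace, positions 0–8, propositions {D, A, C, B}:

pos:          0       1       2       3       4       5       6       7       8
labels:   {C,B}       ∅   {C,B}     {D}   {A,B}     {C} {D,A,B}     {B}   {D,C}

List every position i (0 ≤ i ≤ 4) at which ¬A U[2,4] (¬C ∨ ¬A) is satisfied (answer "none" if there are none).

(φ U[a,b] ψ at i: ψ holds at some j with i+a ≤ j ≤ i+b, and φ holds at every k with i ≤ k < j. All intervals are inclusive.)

0, 1, 2

Evaluate at each i in [0,4]:
  i=0: ✓ (rhs at j=2; lhs holds on [0,1])
  i=1: ✓ (rhs at j=3; lhs holds on [1,2])
  i=2: ✓ (rhs at j=4; lhs holds on [2,3])
  i=3: ✗ (lhs fails at k=4 before rhs at j=5)
  i=4: ✗ (lhs fails at k=4 before rhs at j=6)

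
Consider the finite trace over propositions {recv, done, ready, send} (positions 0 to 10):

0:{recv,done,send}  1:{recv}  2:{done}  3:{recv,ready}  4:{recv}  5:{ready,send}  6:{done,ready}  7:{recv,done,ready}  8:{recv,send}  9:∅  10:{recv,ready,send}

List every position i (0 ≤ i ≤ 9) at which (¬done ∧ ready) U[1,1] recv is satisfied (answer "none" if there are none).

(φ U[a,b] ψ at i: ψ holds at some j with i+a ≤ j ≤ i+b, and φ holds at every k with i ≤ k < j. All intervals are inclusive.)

3

Evaluate at each i in [0,9]:
  i=0: ✗ (lhs fails at k=0 before rhs at j=1)
  i=1: ✗ (no rhs in [2,2])
  i=2: ✗ (lhs fails at k=2 before rhs at j=3)
  i=3: ✓ (rhs at j=4; lhs holds on [3,3])
  i=4: ✗ (no rhs in [5,5])
  i=5: ✗ (no rhs in [6,6])
  i=6: ✗ (lhs fails at k=6 before rhs at j=7)
  i=7: ✗ (lhs fails at k=7 before rhs at j=8)
  i=8: ✗ (no rhs in [9,9])
  i=9: ✗ (lhs fails at k=9 before rhs at j=10)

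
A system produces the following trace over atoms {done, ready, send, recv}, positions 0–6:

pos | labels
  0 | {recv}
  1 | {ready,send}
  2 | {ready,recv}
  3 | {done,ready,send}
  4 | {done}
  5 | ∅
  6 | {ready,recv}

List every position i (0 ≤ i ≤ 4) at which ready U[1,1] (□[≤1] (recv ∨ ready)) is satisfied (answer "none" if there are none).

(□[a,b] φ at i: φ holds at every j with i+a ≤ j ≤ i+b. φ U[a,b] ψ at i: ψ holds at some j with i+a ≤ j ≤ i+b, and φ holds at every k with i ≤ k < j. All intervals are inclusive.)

1

Evaluate at each i in [0,4]:
  i=0: ✗ (lhs fails at k=0 before rhs at j=1)
  i=1: ✓ (rhs at j=2; lhs holds on [1,1])
  i=2: ✗ (no rhs in [3,3])
  i=3: ✗ (no rhs in [4,4])
  i=4: ✗ (no rhs in [5,5])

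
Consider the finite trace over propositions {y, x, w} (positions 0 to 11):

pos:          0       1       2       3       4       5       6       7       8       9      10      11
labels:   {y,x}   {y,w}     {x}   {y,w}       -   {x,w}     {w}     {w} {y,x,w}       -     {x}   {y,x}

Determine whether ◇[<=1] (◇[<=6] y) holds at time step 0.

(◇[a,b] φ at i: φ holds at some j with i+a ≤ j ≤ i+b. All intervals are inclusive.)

Check ◇[<=6] y at each j in [0,1]:
  j=0: holds (witness at 0)
  j=1: holds (witness at 1)
Found at j=0 → formula holds.

True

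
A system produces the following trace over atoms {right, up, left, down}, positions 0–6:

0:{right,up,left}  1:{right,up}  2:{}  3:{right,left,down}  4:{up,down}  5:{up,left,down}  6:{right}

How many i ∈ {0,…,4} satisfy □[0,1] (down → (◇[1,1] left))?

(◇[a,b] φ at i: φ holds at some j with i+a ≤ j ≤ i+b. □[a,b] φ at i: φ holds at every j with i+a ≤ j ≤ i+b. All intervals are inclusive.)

Evaluate at each i in [0,4]:
  i=0: ✓ (all of [0,1])
  i=1: ✓ (all of [1,2])
  i=2: ✗ (fails at j=3)
  i=3: ✗ (fails at j=3)
  i=4: ✗ (fails at j=5)
Positions where it holds: {0, 1} → 2.

2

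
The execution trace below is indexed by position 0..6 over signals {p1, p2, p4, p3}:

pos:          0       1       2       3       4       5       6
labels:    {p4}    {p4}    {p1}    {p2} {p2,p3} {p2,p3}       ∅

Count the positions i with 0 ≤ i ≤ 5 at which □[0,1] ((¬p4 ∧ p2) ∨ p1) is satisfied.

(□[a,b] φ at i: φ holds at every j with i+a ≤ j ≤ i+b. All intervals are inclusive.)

3

Evaluate at each i in [0,5]:
  i=0: ✗ (fails at j=0)
  i=1: ✗ (fails at j=1)
  i=2: ✓ (all of [2,3])
  i=3: ✓ (all of [3,4])
  i=4: ✓ (all of [4,5])
  i=5: ✗ (fails at j=6)
Positions where it holds: {2, 3, 4} → 3.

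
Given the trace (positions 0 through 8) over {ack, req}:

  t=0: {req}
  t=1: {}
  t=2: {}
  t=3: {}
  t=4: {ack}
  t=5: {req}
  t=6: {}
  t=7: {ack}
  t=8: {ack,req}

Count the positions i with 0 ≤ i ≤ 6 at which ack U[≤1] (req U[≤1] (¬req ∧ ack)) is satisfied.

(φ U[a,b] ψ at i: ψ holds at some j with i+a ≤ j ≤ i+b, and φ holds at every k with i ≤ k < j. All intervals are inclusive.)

Evaluate at each i in [0,6]:
  i=0: ✗ (no rhs in [0,1])
  i=1: ✗ (no rhs in [1,2])
  i=2: ✗ (no rhs in [2,3])
  i=3: ✗ (lhs fails at k=3 before rhs at j=4)
  i=4: ✓ (rhs at j=4)
  i=5: ✗ (no rhs in [5,6])
  i=6: ✗ (lhs fails at k=6 before rhs at j=7)
Positions where it holds: {4} → 1.

1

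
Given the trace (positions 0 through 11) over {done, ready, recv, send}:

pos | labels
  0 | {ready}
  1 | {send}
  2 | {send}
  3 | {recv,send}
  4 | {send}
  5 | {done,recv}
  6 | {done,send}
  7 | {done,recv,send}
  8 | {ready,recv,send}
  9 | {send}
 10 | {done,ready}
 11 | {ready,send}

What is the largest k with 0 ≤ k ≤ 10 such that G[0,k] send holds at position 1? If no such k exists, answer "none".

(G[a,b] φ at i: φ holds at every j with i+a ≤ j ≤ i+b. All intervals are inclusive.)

send must hold from j=1 onward; find where it first fails.
  j=1: holds
  j=2: holds
  j=3: holds
  j=4: holds
  j=5: fails
Holds on [1,4], so largest k = 3.

3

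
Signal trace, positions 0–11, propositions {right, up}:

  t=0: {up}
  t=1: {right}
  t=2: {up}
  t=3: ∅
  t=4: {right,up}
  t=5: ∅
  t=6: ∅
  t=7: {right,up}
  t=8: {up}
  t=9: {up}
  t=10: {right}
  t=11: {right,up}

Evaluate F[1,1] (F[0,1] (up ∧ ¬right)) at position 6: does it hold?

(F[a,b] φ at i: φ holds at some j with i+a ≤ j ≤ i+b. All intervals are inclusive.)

Check F[0,1] (up ∧ ¬right) at each j in [7,7]:
  j=7: holds (witness at 8)
Found at j=7 → formula holds.

Holds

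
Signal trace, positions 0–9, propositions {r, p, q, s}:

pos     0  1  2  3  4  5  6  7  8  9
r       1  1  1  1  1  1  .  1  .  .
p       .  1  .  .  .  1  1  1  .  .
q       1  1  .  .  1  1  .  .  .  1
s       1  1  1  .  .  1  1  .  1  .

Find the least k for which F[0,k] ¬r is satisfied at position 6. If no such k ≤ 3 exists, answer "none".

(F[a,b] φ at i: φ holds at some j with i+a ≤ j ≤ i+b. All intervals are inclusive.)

0

Scan j = 6,7,… for ¬r:
  j=6: holds
First hit at j=6, so smallest k = 6-6 = 0.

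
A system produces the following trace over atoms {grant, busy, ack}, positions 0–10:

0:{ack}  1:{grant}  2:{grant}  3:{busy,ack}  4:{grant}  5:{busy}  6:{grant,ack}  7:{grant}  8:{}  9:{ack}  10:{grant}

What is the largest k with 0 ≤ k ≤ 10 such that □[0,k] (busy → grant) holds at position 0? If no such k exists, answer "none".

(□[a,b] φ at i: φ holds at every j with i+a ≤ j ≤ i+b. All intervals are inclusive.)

2

(busy → grant) must hold from j=0 onward; find where it first fails.
  j=0: holds
  j=1: holds
  j=2: holds
  j=3: fails
Holds on [0,2], so largest k = 2.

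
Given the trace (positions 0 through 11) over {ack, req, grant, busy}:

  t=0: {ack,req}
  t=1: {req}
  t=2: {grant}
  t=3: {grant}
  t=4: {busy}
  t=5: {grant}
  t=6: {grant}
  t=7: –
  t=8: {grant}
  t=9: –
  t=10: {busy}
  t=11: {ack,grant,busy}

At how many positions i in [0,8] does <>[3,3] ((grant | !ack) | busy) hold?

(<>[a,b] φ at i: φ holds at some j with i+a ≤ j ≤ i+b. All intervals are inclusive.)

9

Evaluate at each i in [0,8]:
  i=0: ✓ (witness j=3)
  i=1: ✓ (witness j=4)
  i=2: ✓ (witness j=5)
  i=3: ✓ (witness j=6)
  i=4: ✓ (witness j=7)
  i=5: ✓ (witness j=8)
  i=6: ✓ (witness j=9)
  i=7: ✓ (witness j=10)
  i=8: ✓ (witness j=11)
Positions where it holds: {0, 1, 2, 3, 4, 5, 6, 7, 8} → 9.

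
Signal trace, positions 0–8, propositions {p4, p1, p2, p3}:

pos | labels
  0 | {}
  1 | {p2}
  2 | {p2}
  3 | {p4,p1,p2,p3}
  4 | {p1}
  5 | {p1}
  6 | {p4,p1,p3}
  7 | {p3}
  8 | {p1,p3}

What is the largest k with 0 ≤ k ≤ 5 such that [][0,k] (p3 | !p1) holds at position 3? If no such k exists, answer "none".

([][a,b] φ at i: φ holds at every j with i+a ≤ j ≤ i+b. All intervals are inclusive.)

0

(p3 | !p1) must hold from j=3 onward; find where it first fails.
  j=3: holds
  j=4: fails
Holds on [3,3], so largest k = 0.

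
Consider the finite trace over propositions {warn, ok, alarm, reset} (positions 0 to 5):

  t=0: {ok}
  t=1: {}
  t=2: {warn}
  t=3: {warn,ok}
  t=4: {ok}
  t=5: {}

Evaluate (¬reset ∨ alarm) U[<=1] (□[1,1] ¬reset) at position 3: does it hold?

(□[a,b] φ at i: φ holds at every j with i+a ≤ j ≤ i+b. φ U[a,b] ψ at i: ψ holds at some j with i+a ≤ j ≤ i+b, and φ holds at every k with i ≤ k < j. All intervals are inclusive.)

Holds

Need some j in [3,4] with □[1,1] ¬reset, and (¬reset ∨ alarm) at every k in [3,j-1].
  j=3: □[1,1] ¬reset holds; no prefix to check → satisfied.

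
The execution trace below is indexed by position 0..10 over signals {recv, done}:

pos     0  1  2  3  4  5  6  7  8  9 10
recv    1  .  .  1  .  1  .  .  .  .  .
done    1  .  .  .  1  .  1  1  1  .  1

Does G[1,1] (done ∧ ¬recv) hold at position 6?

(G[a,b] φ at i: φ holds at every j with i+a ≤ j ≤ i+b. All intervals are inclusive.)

True

Check (done ∧ ¬recv) at every j in [7,7]:
  j=7: true
All positions satisfy it → formula holds.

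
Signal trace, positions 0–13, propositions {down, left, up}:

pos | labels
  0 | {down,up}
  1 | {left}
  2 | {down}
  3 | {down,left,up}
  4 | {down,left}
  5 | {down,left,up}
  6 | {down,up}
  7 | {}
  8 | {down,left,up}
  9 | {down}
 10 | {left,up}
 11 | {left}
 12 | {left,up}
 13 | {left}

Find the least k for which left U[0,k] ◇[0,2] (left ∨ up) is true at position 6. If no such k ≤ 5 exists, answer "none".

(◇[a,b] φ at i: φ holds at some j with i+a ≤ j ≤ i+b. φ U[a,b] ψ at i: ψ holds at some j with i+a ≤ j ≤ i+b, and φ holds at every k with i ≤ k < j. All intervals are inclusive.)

0

Need earliest j ≥ 6 with ◇[0,2] (left ∨ up), and left at every k in [6,j-1].
  j=6: rhs holds (empty prefix). k = 0.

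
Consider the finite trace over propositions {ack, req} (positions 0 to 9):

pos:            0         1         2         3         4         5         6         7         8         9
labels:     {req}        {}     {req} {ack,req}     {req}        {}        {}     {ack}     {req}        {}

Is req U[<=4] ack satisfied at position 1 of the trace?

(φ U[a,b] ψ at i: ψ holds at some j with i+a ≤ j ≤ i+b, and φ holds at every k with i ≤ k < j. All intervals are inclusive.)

Need some j in [1,5] with ack, and req at every k in [1,j-1].
  j=1: ack false.
  j=2: ack false.
  j=3: ack holds, but req fails at k=1 → not this j.
  j=4: ack false.
  j=5: ack false.
No j in the window works → until fails.

Does not hold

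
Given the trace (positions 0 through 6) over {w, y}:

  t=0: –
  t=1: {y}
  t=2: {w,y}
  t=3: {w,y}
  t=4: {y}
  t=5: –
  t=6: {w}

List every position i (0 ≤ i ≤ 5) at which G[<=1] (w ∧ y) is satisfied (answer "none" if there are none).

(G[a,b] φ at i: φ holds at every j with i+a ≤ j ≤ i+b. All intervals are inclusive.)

Evaluate at each i in [0,5]:
  i=0: ✗ (fails at j=0)
  i=1: ✗ (fails at j=1)
  i=2: ✓ (all of [2,3])
  i=3: ✗ (fails at j=4)
  i=4: ✗ (fails at j=4)
  i=5: ✗ (fails at j=5)

2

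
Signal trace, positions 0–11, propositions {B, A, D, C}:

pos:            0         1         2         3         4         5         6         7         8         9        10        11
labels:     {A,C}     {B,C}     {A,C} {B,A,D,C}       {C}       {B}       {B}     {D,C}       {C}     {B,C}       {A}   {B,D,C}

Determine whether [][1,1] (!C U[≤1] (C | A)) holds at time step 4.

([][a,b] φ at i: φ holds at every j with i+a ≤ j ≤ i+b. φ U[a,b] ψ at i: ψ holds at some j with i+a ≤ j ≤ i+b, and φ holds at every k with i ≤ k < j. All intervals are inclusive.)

False

Check (!C U[≤1] (C | A)) at every j in [5,5]:
  j=5: fails
Fails at j=5 → formula fails.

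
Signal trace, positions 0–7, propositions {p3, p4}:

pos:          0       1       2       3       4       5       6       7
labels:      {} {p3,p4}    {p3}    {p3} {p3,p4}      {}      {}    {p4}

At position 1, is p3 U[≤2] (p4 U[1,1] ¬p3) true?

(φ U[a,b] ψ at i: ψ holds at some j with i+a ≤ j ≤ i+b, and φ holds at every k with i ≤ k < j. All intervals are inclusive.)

Need some j in [1,3] with (p4 U[1,1] ¬p3), and p3 at every k in [1,j-1].
  j=1: (p4 U[1,1] ¬p3) — fails.
  j=2: (p4 U[1,1] ¬p3) — fails.
  j=3: (p4 U[1,1] ¬p3) — fails.
No j in the window works → until fails.

No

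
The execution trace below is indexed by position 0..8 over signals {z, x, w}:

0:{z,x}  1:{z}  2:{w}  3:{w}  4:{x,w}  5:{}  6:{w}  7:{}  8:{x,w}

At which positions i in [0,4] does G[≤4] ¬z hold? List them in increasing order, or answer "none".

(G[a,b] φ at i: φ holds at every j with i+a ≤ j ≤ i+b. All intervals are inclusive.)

2, 3, 4

Evaluate at each i in [0,4]:
  i=0: ✗ (fails at j=0)
  i=1: ✗ (fails at j=1)
  i=2: ✓ (all of [2,6])
  i=3: ✓ (all of [3,7])
  i=4: ✓ (all of [4,8])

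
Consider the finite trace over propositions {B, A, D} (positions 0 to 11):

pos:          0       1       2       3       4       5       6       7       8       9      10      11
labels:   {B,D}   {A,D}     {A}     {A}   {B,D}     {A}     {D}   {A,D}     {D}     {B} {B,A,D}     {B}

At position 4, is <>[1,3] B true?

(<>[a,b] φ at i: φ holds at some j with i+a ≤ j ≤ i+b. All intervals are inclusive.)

No

Check B at each j in [5,7]:
  j=5: false
  j=6: false
  j=7: false
No position in the window satisfies it → formula fails.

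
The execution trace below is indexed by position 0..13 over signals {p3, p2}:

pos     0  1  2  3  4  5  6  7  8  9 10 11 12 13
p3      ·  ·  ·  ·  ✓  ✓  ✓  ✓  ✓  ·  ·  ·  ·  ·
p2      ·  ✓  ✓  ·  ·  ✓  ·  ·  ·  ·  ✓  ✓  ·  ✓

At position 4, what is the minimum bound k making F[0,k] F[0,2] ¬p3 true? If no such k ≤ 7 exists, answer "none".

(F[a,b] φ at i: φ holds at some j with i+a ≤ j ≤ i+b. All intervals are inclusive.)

Scan j = 4,5,… for F[0,2] ¬p3:
  j=4: fails
  j=5: fails
  j=6: fails
  j=7: holds
First hit at j=7, so smallest k = 7-4 = 3.

3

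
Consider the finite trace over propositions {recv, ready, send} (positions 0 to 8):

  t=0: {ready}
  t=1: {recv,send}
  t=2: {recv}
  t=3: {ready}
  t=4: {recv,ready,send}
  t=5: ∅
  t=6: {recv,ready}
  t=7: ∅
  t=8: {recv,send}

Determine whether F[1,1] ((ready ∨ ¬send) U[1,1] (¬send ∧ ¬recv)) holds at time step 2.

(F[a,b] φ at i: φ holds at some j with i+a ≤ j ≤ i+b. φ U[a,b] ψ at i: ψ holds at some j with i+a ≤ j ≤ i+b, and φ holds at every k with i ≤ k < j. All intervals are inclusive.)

False

Check ((ready ∨ ¬send) U[1,1] (¬send ∧ ¬recv)) at each j in [3,3]:
  j=3: fails
No position in the window satisfies it → formula fails.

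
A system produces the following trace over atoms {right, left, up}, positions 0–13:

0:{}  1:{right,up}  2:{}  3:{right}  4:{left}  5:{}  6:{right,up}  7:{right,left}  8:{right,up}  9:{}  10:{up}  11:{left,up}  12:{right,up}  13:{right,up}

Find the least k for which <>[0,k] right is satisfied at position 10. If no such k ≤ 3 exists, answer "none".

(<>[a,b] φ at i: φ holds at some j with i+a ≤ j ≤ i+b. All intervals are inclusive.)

2

Scan j = 10,11,… for right:
  j=10: fails
  j=11: fails
  j=12: holds
First hit at j=12, so smallest k = 12-10 = 2.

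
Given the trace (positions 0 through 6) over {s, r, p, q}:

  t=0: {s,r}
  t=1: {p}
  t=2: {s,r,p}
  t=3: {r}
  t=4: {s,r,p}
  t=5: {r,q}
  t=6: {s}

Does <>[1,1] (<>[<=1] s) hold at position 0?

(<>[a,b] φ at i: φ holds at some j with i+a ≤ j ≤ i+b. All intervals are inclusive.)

Check <>[<=1] s at each j in [1,1]:
  j=1: holds (witness at 2)
Found at j=1 → formula holds.

True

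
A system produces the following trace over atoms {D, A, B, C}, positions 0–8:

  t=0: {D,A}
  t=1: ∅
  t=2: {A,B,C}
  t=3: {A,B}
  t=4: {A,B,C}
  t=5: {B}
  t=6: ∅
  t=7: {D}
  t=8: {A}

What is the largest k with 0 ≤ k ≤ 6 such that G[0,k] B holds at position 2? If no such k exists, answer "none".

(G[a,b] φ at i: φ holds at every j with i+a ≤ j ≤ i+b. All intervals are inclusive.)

3

B must hold from j=2 onward; find where it first fails.
  j=2: holds
  j=3: holds
  j=4: holds
  j=5: holds
  j=6: fails
Holds on [2,5], so largest k = 3.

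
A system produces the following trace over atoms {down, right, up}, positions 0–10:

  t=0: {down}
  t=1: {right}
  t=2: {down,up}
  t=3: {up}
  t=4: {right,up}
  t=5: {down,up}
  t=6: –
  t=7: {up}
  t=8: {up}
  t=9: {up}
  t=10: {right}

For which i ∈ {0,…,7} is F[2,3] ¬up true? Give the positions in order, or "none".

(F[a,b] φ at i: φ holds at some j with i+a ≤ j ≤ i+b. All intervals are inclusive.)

Evaluate at each i in [0,7]:
  i=0: ✗ (none in [2,3])
  i=1: ✗ (none in [3,4])
  i=2: ✗ (none in [4,5])
  i=3: ✓ (witness j=6)
  i=4: ✓ (witness j=6)
  i=5: ✗ (none in [7,8])
  i=6: ✗ (none in [8,9])
  i=7: ✓ (witness j=10)

3, 4, 7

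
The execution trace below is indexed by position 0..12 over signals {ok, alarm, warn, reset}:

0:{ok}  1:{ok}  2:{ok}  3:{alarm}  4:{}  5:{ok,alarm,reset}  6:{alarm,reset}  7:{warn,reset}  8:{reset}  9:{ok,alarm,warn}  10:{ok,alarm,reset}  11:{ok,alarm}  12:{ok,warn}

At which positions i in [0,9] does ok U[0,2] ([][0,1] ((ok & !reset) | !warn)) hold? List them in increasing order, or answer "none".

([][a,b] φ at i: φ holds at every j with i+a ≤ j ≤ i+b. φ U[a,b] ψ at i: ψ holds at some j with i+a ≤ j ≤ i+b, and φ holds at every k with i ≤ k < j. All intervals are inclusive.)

0, 1, 2, 3, 4, 5, 8, 9

Evaluate at each i in [0,9]:
  i=0: ✓ (rhs at j=0)
  i=1: ✓ (rhs at j=1)
  i=2: ✓ (rhs at j=2)
  i=3: ✓ (rhs at j=3)
  i=4: ✓ (rhs at j=4)
  i=5: ✓ (rhs at j=5)
  i=6: ✗ (lhs fails at k=6 before rhs at j=8)
  i=7: ✗ (lhs fails at k=7 before rhs at j=8)
  i=8: ✓ (rhs at j=8)
  i=9: ✓ (rhs at j=9)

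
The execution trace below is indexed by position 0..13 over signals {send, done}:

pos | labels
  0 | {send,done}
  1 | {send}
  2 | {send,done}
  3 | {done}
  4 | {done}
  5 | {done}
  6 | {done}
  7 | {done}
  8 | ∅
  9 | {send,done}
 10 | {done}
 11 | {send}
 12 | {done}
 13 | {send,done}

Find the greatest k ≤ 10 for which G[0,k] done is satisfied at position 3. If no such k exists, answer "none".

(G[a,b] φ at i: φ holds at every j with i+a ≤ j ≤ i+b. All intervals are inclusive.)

4

done must hold from j=3 onward; find where it first fails.
  j=3: holds
  j=4: holds
  j=5: holds
  j=6: holds
  j=7: holds
  j=8: fails
Holds on [3,7], so largest k = 4.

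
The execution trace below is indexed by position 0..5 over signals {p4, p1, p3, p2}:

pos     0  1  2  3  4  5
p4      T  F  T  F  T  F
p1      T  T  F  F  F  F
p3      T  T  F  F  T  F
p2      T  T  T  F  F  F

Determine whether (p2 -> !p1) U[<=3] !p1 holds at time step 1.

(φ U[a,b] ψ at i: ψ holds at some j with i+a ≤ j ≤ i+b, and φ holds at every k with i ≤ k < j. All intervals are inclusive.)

Need some j in [1,4] with !p1, and (p2 -> !p1) at every k in [1,j-1].
  j=1: !p1 false.
  j=2: !p1 holds, but (p2 -> !p1) fails at k=1 → not this j.
  j=3: !p1 holds, but (p2 -> !p1) fails at k=1 → not this j.
  j=4: !p1 holds, but (p2 -> !p1) fails at k=1 → not this j.
No j in the window works → until fails.

No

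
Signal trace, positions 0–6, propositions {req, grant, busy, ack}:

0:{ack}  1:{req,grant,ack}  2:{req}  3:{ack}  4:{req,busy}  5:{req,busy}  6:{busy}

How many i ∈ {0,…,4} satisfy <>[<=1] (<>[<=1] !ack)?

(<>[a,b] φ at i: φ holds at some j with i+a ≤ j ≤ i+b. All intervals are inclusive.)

5

Evaluate at each i in [0,4]:
  i=0: ✓ (witness j=1)
  i=1: ✓ (witness j=1)
  i=2: ✓ (witness j=2)
  i=3: ✓ (witness j=3)
  i=4: ✓ (witness j=4)
Positions where it holds: {0, 1, 2, 3, 4} → 5.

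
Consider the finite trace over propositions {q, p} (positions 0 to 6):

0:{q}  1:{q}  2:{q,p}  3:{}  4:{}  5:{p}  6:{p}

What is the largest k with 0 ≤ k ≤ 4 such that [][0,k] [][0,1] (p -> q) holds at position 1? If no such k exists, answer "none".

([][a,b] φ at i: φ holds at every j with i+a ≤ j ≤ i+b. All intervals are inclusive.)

[][0,1] (p -> q) must hold from j=1 onward; find where it first fails.
  j=1: holds
  j=2: holds
  j=3: holds
  j=4: fails
Holds on [1,3], so largest k = 2.

2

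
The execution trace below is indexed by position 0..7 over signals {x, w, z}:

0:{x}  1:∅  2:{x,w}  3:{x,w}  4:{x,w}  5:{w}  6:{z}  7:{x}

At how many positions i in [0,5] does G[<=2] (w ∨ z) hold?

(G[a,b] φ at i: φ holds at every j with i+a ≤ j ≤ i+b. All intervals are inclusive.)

3

Evaluate at each i in [0,5]:
  i=0: ✗ (fails at j=0)
  i=1: ✗ (fails at j=1)
  i=2: ✓ (all of [2,4])
  i=3: ✓ (all of [3,5])
  i=4: ✓ (all of [4,6])
  i=5: ✗ (fails at j=7)
Positions where it holds: {2, 3, 4} → 3.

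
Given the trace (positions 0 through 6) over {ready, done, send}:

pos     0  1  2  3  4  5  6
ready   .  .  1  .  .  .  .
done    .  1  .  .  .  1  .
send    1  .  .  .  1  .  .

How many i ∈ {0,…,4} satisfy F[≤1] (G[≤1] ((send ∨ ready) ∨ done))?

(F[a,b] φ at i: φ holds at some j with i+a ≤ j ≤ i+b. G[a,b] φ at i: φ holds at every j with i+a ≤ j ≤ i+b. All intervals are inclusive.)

Evaluate at each i in [0,4]:
  i=0: ✓ (witness j=0)
  i=1: ✓ (witness j=1)
  i=2: ✗ (none in [2,3])
  i=3: ✓ (witness j=4)
  i=4: ✓ (witness j=4)
Positions where it holds: {0, 1, 3, 4} → 4.

4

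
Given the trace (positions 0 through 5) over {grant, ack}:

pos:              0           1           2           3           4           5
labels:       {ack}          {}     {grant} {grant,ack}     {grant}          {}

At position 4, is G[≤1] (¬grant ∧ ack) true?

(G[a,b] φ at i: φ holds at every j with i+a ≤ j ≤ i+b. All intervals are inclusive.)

Check (¬grant ∧ ack) at every j in [4,5]:
  j=4: false
  j=5: false
Fails at j=4 → formula fails.

Does not hold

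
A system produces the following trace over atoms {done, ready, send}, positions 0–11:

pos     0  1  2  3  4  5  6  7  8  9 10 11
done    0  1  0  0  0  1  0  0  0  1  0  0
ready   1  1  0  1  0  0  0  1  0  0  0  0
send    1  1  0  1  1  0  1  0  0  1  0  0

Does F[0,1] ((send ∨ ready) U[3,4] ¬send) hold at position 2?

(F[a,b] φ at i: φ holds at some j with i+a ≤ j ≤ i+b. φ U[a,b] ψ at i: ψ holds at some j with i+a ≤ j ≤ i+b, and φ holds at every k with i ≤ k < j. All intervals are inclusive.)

Does not hold

Check ((send ∨ ready) U[3,4] ¬send) at each j in [2,3]:
  j=2: fails
  j=3: fails
No position in the window satisfies it → formula fails.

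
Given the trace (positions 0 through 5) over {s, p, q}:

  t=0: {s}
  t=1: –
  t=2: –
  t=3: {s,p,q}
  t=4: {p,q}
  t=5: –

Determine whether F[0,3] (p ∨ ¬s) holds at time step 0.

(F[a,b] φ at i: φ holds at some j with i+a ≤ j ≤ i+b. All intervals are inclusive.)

Check (p ∨ ¬s) at each j in [0,3]:
  j=0: false
  j=1: true
  j=2: true
  j=3: true
Found at j=1 → formula holds.

Holds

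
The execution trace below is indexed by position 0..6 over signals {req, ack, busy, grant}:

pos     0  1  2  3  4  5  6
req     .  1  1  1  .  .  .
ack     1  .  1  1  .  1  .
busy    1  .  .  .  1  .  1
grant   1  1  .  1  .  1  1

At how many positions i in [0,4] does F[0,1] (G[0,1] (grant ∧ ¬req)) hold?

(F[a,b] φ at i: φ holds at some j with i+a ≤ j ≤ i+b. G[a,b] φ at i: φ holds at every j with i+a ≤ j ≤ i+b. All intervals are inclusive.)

Evaluate at each i in [0,4]:
  i=0: ✗ (none in [0,1])
  i=1: ✗ (none in [1,2])
  i=2: ✗ (none in [2,3])
  i=3: ✗ (none in [3,4])
  i=4: ✓ (witness j=5)
Positions where it holds: {4} → 1.

1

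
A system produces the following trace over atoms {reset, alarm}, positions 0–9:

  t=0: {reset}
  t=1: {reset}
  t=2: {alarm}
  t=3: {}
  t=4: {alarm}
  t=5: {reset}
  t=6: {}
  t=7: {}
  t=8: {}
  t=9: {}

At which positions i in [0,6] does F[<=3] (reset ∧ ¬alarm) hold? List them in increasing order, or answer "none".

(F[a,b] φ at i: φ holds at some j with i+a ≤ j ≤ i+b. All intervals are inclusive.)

0, 1, 2, 3, 4, 5

Evaluate at each i in [0,6]:
  i=0: ✓ (witness j=0)
  i=1: ✓ (witness j=1)
  i=2: ✓ (witness j=5)
  i=3: ✓ (witness j=5)
  i=4: ✓ (witness j=5)
  i=5: ✓ (witness j=5)
  i=6: ✗ (none in [6,9])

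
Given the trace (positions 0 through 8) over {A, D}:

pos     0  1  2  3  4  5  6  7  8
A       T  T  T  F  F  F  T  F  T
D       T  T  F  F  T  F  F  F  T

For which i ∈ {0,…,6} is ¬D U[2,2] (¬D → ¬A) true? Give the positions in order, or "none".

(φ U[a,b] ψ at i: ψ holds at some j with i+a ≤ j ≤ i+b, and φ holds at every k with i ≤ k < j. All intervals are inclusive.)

2, 5, 6

Evaluate at each i in [0,6]:
  i=0: ✗ (no rhs in [2,2])
  i=1: ✗ (lhs fails at k=1 before rhs at j=3)
  i=2: ✓ (rhs at j=4; lhs holds on [2,3])
  i=3: ✗ (lhs fails at k=4 before rhs at j=5)
  i=4: ✗ (no rhs in [6,6])
  i=5: ✓ (rhs at j=7; lhs holds on [5,6])
  i=6: ✓ (rhs at j=8; lhs holds on [6,7])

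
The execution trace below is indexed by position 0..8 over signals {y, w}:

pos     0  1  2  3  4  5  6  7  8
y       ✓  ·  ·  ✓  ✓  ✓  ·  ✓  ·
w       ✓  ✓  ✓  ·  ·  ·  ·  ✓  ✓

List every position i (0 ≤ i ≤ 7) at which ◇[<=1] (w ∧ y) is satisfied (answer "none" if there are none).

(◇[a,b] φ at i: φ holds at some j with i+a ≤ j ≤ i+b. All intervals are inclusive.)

Evaluate at each i in [0,7]:
  i=0: ✓ (witness j=0)
  i=1: ✗ (none in [1,2])
  i=2: ✗ (none in [2,3])
  i=3: ✗ (none in [3,4])
  i=4: ✗ (none in [4,5])
  i=5: ✗ (none in [5,6])
  i=6: ✓ (witness j=7)
  i=7: ✓ (witness j=7)

0, 6, 7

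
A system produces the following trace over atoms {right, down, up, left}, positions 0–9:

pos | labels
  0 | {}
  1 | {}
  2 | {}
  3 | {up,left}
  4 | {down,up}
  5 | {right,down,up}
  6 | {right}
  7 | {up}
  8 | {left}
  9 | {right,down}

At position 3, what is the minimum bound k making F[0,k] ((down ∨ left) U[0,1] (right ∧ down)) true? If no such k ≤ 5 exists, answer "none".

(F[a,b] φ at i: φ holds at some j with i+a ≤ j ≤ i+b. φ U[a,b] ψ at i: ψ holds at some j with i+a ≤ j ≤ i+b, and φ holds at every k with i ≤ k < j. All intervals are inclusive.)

1

Scan j = 3,4,… for ((down ∨ left) U[0,1] (right ∧ down)):
  j=3: fails
  j=4: holds
First hit at j=4, so smallest k = 4-3 = 1.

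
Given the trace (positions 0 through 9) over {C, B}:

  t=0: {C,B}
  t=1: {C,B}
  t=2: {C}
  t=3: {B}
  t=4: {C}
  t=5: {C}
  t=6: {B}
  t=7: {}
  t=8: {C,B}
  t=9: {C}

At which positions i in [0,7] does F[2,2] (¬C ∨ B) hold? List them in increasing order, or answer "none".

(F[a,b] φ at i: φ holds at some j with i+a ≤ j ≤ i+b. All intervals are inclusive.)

1, 4, 5, 6

Evaluate at each i in [0,7]:
  i=0: ✗ (none in [2,2])
  i=1: ✓ (witness j=3)
  i=2: ✗ (none in [4,4])
  i=3: ✗ (none in [5,5])
  i=4: ✓ (witness j=6)
  i=5: ✓ (witness j=7)
  i=6: ✓ (witness j=8)
  i=7: ✗ (none in [9,9])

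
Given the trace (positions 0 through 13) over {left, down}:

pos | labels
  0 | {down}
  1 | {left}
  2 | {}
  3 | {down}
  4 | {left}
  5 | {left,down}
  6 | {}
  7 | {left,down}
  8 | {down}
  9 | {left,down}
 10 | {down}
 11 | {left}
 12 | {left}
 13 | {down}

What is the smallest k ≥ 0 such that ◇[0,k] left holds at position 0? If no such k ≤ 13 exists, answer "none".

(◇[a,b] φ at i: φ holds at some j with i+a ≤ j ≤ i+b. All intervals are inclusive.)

Scan j = 0,1,… for left:
  j=0: fails
  j=1: holds
First hit at j=1, so smallest k = 1-0 = 1.

1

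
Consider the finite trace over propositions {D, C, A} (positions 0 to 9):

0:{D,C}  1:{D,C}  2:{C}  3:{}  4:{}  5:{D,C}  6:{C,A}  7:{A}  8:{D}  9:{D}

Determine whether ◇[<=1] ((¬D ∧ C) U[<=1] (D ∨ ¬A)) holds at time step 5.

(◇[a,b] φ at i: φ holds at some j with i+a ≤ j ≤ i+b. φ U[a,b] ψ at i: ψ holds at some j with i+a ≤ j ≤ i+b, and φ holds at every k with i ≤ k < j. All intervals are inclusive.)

True

Check ((¬D ∧ C) U[<=1] (D ∨ ¬A)) at each j in [5,6]:
  j=5: holds
  j=6: fails
Found at j=5 → formula holds.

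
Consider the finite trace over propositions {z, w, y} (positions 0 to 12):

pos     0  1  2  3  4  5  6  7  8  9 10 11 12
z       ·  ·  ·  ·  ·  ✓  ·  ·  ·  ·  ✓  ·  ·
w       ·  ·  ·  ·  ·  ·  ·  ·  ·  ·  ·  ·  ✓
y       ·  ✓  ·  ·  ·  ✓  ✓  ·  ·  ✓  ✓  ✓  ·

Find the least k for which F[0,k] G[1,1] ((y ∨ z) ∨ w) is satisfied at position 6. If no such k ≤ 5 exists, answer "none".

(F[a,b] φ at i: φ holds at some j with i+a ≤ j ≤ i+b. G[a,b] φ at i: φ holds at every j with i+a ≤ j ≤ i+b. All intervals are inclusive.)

2

Scan j = 6,7,… for G[1,1] ((y ∨ z) ∨ w):
  j=6: fails
  j=7: fails
  j=8: holds
First hit at j=8, so smallest k = 8-6 = 2.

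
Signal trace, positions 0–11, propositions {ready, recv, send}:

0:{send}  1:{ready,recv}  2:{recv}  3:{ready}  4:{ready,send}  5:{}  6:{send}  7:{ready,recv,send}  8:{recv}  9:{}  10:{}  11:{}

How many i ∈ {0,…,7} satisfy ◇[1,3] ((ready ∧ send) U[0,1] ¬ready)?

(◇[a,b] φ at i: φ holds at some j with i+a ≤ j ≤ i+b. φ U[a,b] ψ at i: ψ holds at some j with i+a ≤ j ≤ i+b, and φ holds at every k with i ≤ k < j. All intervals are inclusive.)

8

Evaluate at each i in [0,7]:
  i=0: ✓ (witness j=2)
  i=1: ✓ (witness j=2)
  i=2: ✓ (witness j=4)
  i=3: ✓ (witness j=4)
  i=4: ✓ (witness j=5)
  i=5: ✓ (witness j=6)
  i=6: ✓ (witness j=7)
  i=7: ✓ (witness j=8)
Positions where it holds: {0, 1, 2, 3, 4, 5, 6, 7} → 8.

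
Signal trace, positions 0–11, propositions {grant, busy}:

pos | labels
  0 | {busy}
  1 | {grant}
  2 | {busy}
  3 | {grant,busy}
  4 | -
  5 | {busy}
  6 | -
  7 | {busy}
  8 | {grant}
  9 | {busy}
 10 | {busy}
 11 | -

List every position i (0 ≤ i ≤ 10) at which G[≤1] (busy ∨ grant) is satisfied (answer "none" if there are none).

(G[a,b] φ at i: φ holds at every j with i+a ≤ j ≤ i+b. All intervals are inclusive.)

Evaluate at each i in [0,10]:
  i=0: ✓ (all of [0,1])
  i=1: ✓ (all of [1,2])
  i=2: ✓ (all of [2,3])
  i=3: ✗ (fails at j=4)
  i=4: ✗ (fails at j=4)
  i=5: ✗ (fails at j=6)
  i=6: ✗ (fails at j=6)
  i=7: ✓ (all of [7,8])
  i=8: ✓ (all of [8,9])
  i=9: ✓ (all of [9,10])
  i=10: ✗ (fails at j=11)

0, 1, 2, 7, 8, 9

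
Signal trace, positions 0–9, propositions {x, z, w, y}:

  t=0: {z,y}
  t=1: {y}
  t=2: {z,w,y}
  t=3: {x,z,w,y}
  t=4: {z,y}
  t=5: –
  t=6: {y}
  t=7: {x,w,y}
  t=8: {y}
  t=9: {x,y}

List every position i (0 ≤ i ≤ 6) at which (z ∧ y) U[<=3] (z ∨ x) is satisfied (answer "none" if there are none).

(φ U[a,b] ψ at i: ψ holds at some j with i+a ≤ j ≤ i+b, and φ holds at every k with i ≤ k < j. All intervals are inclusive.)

0, 2, 3, 4

Evaluate at each i in [0,6]:
  i=0: ✓ (rhs at j=0)
  i=1: ✗ (lhs fails at k=1 before rhs at j=2)
  i=2: ✓ (rhs at j=2)
  i=3: ✓ (rhs at j=3)
  i=4: ✓ (rhs at j=4)
  i=5: ✗ (lhs fails at k=5 before rhs at j=7)
  i=6: ✗ (lhs fails at k=6 before rhs at j=7)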